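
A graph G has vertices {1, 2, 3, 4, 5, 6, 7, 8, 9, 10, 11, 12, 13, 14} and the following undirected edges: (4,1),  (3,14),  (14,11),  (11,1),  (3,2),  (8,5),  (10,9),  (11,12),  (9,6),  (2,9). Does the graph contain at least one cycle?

The graph has 14 vertices, 10 edges, and 4 connected components.
Since 10 = 14 - 4, the graph is a forest and contains no cycle.

No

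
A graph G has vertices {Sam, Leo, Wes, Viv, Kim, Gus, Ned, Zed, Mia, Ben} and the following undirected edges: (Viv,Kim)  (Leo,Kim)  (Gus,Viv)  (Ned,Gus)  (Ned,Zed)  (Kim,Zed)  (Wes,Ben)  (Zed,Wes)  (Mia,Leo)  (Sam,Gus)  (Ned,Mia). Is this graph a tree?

No

|V| = 10, |E| = 11.
Connected but with 11 > 9 edges, so it has a cycle and is not a tree.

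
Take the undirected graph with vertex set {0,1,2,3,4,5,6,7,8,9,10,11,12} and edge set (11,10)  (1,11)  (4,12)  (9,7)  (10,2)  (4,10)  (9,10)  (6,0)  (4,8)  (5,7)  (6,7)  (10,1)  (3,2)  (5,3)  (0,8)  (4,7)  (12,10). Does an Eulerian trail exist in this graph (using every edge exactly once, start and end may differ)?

Degrees: 0:2, 1:2, 2:2, 3:2, 4:4, 5:2, 6:2, 7:4, 8:2, 9:2, 10:6, 11:2, 12:2
Odd-degree vertices: none (0 total).
With 0 odd-degree vertices and all edges in one connected piece, an Eulerian trail exists.

Yes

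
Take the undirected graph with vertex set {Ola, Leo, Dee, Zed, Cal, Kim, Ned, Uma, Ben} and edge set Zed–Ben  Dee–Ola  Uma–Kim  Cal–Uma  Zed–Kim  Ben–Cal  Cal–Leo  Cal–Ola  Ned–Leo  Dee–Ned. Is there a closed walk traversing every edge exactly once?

Degrees: Ola:2, Leo:2, Dee:2, Zed:2, Cal:4, Kim:2, Ned:2, Uma:2, Ben:2
Every vertex has even degree and the edges form a single connected piece, so an Eulerian circuit exists.

Yes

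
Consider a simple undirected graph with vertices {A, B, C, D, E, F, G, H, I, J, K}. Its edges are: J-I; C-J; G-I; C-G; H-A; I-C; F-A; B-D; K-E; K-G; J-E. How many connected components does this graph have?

3

Component: {B, D}
Component: {A, F, H}
Component: {C, E, G, I, J, K}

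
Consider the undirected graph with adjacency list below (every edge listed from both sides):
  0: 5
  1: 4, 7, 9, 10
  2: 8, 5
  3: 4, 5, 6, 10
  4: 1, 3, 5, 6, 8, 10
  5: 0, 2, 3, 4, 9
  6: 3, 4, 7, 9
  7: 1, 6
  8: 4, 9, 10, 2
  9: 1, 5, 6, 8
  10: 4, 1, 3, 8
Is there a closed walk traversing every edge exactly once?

Degrees: 0:1, 1:4, 2:2, 3:4, 4:6, 5:5, 6:4, 7:2, 8:4, 9:4, 10:4
Vertices with odd degree: 0, 5. An Eulerian circuit requires all degrees even.

No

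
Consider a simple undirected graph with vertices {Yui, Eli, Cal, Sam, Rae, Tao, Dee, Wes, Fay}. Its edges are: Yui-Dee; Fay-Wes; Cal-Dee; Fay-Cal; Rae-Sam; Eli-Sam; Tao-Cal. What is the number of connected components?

Component: {Eli, Sam, Rae}
Component: {Yui, Cal, Tao, Dee, Wes, Fay}

2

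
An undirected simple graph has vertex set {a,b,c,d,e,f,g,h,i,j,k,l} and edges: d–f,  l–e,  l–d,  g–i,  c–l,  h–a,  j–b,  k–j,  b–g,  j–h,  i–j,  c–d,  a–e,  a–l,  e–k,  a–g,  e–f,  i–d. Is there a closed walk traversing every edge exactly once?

Degrees: a:4, b:2, c:2, d:4, e:4, f:2, g:3, h:2, i:3, j:4, k:2, l:4
Vertices with odd degree: g, i. An Eulerian circuit requires all degrees even.

No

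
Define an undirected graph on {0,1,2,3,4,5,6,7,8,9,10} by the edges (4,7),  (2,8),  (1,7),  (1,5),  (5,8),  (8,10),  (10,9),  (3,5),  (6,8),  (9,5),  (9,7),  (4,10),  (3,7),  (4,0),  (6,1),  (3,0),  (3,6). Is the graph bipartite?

Color {1, 3, 4, 8, 9} black and {0, 2, 5, 6, 7, 10} white. No edge joins two same-colored vertices, so the graph is bipartite.

Yes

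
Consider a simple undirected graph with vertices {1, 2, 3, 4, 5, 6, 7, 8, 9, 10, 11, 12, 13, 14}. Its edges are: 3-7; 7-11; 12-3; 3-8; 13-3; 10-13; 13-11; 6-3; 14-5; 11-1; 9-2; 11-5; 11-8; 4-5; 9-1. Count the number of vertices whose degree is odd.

10

Degrees: 1:2, 2:1, 3:5, 4:1, 5:3, 6:1, 7:2, 8:2, 9:2, 10:1, 11:5, 12:1, 13:3, 14:1
Odd-degree vertices: 2, 3, 4, 5, 6, 10, 11, 12, 13, 14.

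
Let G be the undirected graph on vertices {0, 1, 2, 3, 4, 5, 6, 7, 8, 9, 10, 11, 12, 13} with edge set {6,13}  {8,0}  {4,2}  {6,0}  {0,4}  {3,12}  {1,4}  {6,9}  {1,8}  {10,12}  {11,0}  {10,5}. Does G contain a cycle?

Yes

|V| = 14, |E| = 12, number of components = 3.
Since 12 > 14 - 3, a cycle must exist; for instance 0-4-1-8-0.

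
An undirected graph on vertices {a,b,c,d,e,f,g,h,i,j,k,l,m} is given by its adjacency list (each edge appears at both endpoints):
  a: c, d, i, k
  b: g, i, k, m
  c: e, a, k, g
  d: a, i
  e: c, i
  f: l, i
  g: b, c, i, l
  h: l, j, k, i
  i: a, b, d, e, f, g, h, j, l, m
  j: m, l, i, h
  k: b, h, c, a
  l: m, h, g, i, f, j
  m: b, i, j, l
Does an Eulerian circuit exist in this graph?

Degrees: a:4, b:4, c:4, d:2, e:2, f:2, g:4, h:4, i:10, j:4, k:4, l:6, m:4
Every vertex has even degree and the edges form a single connected piece, so an Eulerian circuit exists.

Yes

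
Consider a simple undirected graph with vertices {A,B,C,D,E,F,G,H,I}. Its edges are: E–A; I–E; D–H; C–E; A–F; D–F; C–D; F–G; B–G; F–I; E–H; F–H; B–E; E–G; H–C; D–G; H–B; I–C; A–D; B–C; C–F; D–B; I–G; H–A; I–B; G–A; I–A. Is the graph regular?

Yes

Degrees: A:6, B:6, C:6, D:6, E:6, F:6, G:6, H:6, I:6
All degrees equal 6; the graph is regular.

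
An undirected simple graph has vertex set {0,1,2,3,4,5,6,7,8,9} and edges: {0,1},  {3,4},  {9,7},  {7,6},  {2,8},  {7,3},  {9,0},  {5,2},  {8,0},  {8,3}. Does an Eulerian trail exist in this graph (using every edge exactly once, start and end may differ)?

No

Degrees: 0:3, 1:1, 2:2, 3:3, 4:1, 5:1, 6:1, 7:3, 8:3, 9:2
Odd-degree vertices: 0, 1, 3, 4, 5, 6, 7, 8 (8 total).
With 8 odd-degree vertices (more than two), no single trail can use every edge.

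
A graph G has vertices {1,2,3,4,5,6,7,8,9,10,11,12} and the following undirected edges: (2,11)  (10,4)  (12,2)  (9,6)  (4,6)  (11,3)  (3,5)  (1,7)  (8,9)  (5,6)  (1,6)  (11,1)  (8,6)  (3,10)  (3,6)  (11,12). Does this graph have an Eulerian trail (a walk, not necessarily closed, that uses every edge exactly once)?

Degrees: 1:3, 2:2, 3:4, 4:2, 5:2, 6:6, 7:1, 8:2, 9:2, 10:2, 11:4, 12:2
Odd-degree vertices: 1, 7 (2 total).
The non-isolated vertices are connected and exactly 2 have odd degree, so an Eulerian trail exists (from 1 to 7).

Yes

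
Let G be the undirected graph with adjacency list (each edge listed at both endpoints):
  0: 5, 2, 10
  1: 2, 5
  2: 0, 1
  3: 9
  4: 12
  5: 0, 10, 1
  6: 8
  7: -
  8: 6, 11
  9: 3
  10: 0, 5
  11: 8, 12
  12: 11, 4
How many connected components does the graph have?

4

Component: {7}
Component: {3, 9}
Component: {0, 1, 2, 5, 10}
Component: {4, 6, 8, 11, 12}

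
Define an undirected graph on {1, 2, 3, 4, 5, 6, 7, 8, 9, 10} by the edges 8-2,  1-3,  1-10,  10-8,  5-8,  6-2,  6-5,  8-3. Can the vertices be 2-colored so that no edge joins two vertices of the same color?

Partition the vertices as {2, 3, 4, 5, 7, 9, 10} vs {1, 6, 8}. Each listed edge has one endpoint in each part, so the graph is bipartite.

Yes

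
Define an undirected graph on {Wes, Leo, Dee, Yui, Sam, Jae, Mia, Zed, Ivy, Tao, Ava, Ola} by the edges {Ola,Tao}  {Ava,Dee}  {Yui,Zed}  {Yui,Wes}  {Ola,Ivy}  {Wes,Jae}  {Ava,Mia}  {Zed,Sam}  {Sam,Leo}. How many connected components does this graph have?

3

Component: {Dee, Mia, Ava}
Component: {Ivy, Tao, Ola}
Component: {Wes, Leo, Yui, Sam, Jae, Zed}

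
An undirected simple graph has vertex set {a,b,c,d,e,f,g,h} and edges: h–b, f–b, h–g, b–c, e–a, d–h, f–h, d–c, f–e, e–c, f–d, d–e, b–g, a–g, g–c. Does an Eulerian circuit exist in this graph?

Degrees: a:2, b:4, c:4, d:4, e:4, f:4, g:4, h:4
Every vertex has even degree and the edges form a single connected piece, so an Eulerian circuit exists.

Yes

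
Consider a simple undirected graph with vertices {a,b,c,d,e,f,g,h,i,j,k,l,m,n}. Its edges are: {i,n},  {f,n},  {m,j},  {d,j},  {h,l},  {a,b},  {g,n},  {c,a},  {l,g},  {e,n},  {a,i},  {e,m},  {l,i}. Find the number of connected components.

2

Component: {k}
Component: {a, b, c, d, e, f, g, h, i, j, l, m, n}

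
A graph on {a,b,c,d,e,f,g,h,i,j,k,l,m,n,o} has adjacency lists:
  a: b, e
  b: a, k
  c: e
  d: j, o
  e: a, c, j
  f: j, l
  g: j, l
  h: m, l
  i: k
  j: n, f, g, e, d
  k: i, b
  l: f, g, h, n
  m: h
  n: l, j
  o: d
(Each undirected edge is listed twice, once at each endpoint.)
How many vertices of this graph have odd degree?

Degrees: a:2, b:2, c:1, d:2, e:3, f:2, g:2, h:2, i:1, j:5, k:2, l:4, m:1, n:2, o:1
Odd-degree vertices: c, e, i, j, m, o.

6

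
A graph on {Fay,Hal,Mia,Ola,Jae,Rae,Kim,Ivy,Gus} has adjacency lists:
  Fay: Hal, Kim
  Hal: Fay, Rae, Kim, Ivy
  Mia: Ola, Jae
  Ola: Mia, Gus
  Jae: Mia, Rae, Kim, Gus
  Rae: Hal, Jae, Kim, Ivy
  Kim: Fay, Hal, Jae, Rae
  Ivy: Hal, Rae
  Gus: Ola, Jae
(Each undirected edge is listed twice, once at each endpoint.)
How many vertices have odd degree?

0

Degrees: Fay:2, Hal:4, Mia:2, Ola:2, Jae:4, Rae:4, Kim:4, Ivy:2, Gus:2
Odd-degree vertices: none.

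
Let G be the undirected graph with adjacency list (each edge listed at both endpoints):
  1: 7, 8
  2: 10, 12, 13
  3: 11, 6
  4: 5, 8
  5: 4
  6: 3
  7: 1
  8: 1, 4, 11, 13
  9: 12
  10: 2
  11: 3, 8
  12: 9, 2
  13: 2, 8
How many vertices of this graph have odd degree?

Degrees: 1:2, 2:3, 3:2, 4:2, 5:1, 6:1, 7:1, 8:4, 9:1, 10:1, 11:2, 12:2, 13:2
Odd-degree vertices: 2, 5, 6, 7, 9, 10.

6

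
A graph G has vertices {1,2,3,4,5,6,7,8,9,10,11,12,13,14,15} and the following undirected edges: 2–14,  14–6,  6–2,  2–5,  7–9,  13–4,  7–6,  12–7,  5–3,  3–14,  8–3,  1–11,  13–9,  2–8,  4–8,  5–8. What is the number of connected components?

4

Component: {10}
Component: {15}
Component: {1, 11}
Component: {2, 3, 4, 5, 6, 7, 8, 9, 12, 13, 14}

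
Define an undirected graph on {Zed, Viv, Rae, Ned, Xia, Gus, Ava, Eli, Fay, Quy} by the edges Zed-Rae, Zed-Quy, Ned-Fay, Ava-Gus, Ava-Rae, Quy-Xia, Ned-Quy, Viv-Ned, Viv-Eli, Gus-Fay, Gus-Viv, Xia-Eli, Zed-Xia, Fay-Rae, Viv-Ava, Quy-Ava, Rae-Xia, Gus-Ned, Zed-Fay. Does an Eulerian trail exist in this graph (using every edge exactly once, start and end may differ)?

Degrees: Zed:4, Viv:4, Rae:4, Ned:4, Xia:4, Gus:4, Ava:4, Eli:2, Fay:4, Quy:4
Odd-degree vertices: none (0 total).
With 0 odd-degree vertices and all edges in one connected piece, an Eulerian trail exists.

Yes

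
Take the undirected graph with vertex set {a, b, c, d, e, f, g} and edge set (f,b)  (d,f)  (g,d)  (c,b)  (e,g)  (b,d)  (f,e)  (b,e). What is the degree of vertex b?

4

Neighbors of b: c, d, e, f.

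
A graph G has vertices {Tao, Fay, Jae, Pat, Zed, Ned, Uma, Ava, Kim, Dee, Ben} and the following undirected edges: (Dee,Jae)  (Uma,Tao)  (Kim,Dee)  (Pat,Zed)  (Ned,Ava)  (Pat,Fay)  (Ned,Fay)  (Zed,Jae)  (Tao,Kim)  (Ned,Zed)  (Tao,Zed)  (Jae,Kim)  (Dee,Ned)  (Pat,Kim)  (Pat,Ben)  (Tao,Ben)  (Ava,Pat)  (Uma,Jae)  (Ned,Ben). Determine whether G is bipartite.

The cycle Jae-Dee-Kim-Jae has length 3, which is odd, so the graph is not bipartite.

No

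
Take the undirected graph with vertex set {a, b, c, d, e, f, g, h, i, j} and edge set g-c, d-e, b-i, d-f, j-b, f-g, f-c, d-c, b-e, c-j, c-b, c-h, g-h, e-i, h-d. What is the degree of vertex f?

Neighbors of f: c, d, g.

3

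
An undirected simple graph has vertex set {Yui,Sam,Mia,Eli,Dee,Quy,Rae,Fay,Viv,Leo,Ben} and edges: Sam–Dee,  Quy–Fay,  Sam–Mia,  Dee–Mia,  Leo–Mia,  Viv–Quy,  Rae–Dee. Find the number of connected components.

5

Component: {Yui}
Component: {Eli}
Component: {Ben}
Component: {Quy, Fay, Viv}
Component: {Sam, Mia, Dee, Rae, Leo}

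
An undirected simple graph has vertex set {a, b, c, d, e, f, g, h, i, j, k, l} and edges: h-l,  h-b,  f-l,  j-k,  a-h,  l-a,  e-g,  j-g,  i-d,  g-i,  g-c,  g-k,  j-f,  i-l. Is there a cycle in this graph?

Yes

The graph has 12 vertices, 14 edges, and 1 connected component.
One cycle is g-j-k-g.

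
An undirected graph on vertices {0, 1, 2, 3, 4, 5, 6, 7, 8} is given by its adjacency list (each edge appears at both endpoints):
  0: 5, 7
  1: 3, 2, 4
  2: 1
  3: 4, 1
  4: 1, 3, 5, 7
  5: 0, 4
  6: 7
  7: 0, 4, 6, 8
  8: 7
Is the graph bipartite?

1-3-4-1 is an odd cycle (length 3), and a bipartite graph can contain only even cycles.

No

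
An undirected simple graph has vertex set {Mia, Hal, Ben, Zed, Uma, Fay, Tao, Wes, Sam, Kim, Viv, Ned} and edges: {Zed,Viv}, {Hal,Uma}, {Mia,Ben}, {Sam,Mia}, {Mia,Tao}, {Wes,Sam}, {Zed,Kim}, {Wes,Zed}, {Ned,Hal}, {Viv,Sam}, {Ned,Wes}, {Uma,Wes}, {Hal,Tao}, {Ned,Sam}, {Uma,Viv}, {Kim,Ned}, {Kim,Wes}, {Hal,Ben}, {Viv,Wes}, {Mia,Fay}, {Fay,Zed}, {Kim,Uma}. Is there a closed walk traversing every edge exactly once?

Yes

Degrees: Mia:4, Hal:4, Ben:2, Zed:4, Uma:4, Fay:2, Tao:2, Wes:6, Sam:4, Kim:4, Viv:4, Ned:4
Every vertex has even degree and the edges form a single connected piece, so an Eulerian circuit exists.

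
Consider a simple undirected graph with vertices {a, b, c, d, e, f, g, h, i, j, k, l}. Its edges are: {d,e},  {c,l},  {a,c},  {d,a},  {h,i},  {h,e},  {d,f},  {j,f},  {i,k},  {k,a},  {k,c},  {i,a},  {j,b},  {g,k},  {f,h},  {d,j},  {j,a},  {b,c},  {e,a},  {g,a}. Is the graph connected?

Starting from a and exploring outward reaches every vertex (a, c, g, i, d, e, k, j, b, l, h, f); the graph is connected.

Yes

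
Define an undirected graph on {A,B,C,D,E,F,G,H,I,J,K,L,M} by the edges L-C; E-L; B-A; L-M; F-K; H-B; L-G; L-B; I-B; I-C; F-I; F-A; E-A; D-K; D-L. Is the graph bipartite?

Yes

Color {B, C, D, E, F, G, J, M} black and {A, H, I, K, L} white. No edge joins two same-colored vertices, so the graph is bipartite.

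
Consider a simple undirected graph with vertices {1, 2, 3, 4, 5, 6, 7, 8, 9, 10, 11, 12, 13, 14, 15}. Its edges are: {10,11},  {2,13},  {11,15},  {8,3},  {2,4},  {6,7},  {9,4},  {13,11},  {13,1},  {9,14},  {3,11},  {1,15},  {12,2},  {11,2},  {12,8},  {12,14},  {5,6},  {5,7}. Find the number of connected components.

Component: {5, 6, 7}
Component: {1, 2, 3, 4, 8, 9, 10, 11, 12, 13, 14, 15}

2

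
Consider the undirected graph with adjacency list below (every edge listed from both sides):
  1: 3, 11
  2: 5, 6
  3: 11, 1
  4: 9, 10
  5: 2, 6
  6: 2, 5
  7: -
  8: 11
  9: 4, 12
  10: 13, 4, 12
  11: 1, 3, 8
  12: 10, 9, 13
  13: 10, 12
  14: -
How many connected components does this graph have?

5

Component: {7}
Component: {14}
Component: {2, 5, 6}
Component: {1, 3, 8, 11}
Component: {4, 9, 10, 12, 13}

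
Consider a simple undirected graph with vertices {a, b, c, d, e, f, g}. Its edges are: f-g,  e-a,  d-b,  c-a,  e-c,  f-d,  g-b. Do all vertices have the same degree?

Degrees: a:2, b:2, c:2, d:2, e:2, f:2, g:2
Every vertex has degree 2, so the graph is 2-regular.

Yes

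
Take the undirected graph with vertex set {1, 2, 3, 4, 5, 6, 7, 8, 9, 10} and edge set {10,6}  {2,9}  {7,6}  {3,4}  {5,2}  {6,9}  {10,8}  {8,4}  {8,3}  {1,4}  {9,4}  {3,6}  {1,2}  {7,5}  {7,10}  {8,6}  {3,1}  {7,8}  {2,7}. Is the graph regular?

No

Degrees: 1:3, 2:4, 3:4, 4:4, 5:2, 6:5, 7:5, 8:5, 9:3, 10:3
Degrees are not all equal (e.g. deg(5)=2 but deg(6)=5); not regular.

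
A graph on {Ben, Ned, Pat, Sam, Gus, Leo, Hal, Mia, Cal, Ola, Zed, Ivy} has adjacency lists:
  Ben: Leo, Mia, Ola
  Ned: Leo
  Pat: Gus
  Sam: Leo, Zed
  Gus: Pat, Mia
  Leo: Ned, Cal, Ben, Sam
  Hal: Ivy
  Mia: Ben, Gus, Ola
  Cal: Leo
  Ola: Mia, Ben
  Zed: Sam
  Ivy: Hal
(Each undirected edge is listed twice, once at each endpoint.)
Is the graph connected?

Component: {Hal, Ivy}
Component: {Ben, Ned, Pat, Sam, Gus, Leo, Mia, Cal, Ola, Zed}
No edge joins these 2 groups, so the graph is disconnected.

No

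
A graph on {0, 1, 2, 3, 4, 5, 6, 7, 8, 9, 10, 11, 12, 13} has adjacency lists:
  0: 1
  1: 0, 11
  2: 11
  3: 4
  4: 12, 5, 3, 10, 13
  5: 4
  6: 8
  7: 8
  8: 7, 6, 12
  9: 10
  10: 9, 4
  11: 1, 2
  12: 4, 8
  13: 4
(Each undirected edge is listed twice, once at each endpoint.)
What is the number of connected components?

Component: {0, 1, 2, 11}
Component: {3, 4, 5, 6, 7, 8, 9, 10, 12, 13}

2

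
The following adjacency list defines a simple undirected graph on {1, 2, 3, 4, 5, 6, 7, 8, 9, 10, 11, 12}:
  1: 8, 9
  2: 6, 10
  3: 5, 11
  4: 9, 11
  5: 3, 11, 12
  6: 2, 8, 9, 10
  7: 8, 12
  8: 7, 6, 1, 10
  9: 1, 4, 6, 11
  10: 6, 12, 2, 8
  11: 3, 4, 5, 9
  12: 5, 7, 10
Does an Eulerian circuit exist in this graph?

No

Degrees: 1:2, 2:2, 3:2, 4:2, 5:3, 6:4, 7:2, 8:4, 9:4, 10:4, 11:4, 12:3
Vertices with odd degree: 5, 12. An Eulerian circuit requires all degrees even.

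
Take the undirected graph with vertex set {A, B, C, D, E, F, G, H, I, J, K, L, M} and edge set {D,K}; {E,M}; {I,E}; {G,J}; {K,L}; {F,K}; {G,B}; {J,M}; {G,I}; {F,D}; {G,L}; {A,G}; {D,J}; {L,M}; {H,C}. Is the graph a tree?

No

The graph has 13 vertices and 15 edges.
It is not connected, so it is not a tree.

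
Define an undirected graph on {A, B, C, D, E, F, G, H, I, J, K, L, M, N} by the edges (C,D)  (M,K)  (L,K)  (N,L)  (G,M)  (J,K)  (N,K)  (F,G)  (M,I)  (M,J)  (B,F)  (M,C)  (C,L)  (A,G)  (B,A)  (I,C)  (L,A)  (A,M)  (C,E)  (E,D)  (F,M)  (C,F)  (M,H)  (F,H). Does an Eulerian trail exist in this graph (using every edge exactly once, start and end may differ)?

Degrees: A:4, B:2, C:6, D:2, E:2, F:5, G:3, H:2, I:2, J:2, K:4, L:4, M:8, N:2
Odd-degree vertices: F, G (2 total).
The non-isolated vertices are connected and exactly 2 have odd degree, so an Eulerian trail exists (from F to G).

Yes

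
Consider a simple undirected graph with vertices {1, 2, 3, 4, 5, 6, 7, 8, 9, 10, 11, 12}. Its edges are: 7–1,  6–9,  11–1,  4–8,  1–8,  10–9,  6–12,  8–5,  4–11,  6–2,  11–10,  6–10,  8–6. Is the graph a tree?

No

The graph has 12 vertices and 13 edges.
It is not connected, so it is not a tree.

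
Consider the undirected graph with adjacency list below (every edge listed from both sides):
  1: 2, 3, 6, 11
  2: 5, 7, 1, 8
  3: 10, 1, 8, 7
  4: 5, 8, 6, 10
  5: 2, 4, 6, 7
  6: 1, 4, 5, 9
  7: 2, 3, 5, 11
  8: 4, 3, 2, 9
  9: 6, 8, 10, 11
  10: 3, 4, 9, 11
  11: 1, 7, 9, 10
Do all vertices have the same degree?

Yes

Degrees: 1:4, 2:4, 3:4, 4:4, 5:4, 6:4, 7:4, 8:4, 9:4, 10:4, 11:4
Every vertex has degree 4, so the graph is 4-regular.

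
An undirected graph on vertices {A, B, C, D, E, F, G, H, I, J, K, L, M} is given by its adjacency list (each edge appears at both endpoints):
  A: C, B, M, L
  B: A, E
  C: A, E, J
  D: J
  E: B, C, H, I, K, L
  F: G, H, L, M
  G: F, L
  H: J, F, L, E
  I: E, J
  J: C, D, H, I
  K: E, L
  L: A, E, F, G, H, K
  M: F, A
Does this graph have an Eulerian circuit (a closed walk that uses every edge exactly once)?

No

Degrees: A:4, B:2, C:3, D:1, E:6, F:4, G:2, H:4, I:2, J:4, K:2, L:6, M:2
Vertices with odd degree: C, D. An Eulerian circuit requires all degrees even.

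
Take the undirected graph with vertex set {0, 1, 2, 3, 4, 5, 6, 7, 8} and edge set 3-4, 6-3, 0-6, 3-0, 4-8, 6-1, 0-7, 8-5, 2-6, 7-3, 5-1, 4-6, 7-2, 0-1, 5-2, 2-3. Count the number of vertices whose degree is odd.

Degrees: 0:4, 1:3, 2:4, 3:5, 4:3, 5:3, 6:5, 7:3, 8:2
Odd-degree vertices: 1, 3, 4, 5, 6, 7.

6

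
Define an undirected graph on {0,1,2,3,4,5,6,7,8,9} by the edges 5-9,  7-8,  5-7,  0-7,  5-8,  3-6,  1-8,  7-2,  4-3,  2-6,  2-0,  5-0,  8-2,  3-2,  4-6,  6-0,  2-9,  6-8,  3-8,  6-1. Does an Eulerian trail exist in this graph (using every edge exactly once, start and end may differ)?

Degrees: 0:4, 1:2, 2:6, 3:4, 4:2, 5:4, 6:6, 7:4, 8:6, 9:2
Odd-degree vertices: none (0 total).
The non-isolated vertices are connected and exactly 0 have odd degree, so an Eulerian trail exists.

Yes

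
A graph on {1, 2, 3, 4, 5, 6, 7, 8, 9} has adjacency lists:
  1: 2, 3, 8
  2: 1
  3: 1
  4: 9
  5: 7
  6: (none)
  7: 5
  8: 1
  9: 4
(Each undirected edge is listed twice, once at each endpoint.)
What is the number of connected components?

Component: {6}
Component: {4, 9}
Component: {5, 7}
Component: {1, 2, 3, 8}

4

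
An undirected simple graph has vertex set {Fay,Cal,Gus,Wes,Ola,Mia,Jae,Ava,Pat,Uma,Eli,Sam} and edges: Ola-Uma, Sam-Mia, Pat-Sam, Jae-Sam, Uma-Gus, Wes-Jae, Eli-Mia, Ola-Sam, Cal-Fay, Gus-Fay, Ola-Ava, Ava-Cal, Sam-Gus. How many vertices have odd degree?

Degrees: Fay:2, Cal:2, Gus:3, Wes:1, Ola:3, Mia:2, Jae:2, Ava:2, Pat:1, Uma:2, Eli:1, Sam:5
Odd-degree vertices: Gus, Wes, Ola, Pat, Eli, Sam.

6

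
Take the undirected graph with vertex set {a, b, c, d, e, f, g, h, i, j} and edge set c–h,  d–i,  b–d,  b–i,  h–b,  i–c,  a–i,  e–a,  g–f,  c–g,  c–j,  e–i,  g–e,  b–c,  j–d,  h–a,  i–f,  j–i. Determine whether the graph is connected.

Starting from a and exploring outward reaches every vertex (a, h, i, e, b, c, d, j, f, g); the graph is connected.

Yes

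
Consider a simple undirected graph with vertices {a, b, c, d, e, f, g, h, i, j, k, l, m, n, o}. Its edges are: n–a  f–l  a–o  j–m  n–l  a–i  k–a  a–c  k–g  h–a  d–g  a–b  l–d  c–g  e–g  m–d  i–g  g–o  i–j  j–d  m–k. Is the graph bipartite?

The cycle d-j-m-d has length 3, which is odd, so the graph is not bipartite.

No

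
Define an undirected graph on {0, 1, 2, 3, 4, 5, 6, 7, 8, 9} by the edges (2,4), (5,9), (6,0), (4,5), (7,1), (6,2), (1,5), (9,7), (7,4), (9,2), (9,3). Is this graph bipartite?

Color {1, 4, 6, 8, 9} black and {0, 2, 3, 5, 7} white. No edge joins two same-colored vertices, so the graph is bipartite.

Yes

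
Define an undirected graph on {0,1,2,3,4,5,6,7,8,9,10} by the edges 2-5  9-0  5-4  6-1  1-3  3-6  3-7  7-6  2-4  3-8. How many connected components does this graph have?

Component: {10}
Component: {0, 9}
Component: {2, 4, 5}
Component: {1, 3, 6, 7, 8}

4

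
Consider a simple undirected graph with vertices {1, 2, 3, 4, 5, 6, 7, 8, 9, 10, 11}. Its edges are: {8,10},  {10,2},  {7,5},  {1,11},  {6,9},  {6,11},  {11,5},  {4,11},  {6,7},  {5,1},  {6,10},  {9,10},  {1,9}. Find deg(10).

Neighbors of 10: 2, 6, 8, 9.

4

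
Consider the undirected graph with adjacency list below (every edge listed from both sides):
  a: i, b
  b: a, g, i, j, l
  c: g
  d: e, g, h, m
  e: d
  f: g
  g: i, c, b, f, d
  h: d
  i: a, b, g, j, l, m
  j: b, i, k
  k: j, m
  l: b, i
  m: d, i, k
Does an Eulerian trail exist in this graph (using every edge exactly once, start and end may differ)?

No

Degrees: a:2, b:5, c:1, d:4, e:1, f:1, g:5, h:1, i:6, j:3, k:2, l:2, m:3
Odd-degree vertices: b, c, e, f, g, h, j, m (8 total).
With 8 odd-degree vertices (more than two), no single trail can use every edge.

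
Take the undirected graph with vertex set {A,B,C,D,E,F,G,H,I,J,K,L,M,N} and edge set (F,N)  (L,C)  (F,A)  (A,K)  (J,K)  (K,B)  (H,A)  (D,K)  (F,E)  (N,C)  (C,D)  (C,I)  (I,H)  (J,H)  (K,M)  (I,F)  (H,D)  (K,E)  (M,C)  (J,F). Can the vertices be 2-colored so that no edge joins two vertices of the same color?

Partition the vertices as {C, F, G, H, K} vs {A, B, D, E, I, J, L, M, N}. Each listed edge has one endpoint in each part, so the graph is bipartite.

Yes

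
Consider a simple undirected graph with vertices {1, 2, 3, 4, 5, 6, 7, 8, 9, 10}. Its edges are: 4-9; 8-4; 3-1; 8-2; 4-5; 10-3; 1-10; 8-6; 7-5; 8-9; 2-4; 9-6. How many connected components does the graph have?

Component: {1, 3, 10}
Component: {2, 4, 5, 6, 7, 8, 9}

2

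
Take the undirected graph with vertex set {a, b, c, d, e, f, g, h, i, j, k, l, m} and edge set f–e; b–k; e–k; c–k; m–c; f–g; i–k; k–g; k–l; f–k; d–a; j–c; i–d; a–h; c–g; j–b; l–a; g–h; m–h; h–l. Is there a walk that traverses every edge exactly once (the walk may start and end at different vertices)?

No

Degrees: a:3, b:2, c:4, d:2, e:2, f:3, g:4, h:4, i:2, j:2, k:7, l:3, m:2
Odd-degree vertices: a, f, k, l (4 total).
With 4 odd-degree vertices (more than two), no single trail can use every edge.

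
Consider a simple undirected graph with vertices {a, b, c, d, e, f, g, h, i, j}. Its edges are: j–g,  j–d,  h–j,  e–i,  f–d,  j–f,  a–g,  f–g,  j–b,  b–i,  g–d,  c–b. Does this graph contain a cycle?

The graph has 10 vertices, 12 edges, and 1 connected component.
Since 12 > 10 - 1, a cycle must exist; for instance g-d-j-f-g.

Yes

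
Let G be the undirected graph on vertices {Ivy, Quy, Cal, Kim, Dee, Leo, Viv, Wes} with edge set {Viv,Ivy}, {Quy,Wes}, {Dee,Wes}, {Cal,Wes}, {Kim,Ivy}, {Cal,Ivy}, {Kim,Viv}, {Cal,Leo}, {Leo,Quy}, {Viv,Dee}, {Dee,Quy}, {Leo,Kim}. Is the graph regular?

Yes

Degrees: Ivy:3, Quy:3, Cal:3, Kim:3, Dee:3, Leo:3, Viv:3, Wes:3
All degrees equal 3; the graph is regular.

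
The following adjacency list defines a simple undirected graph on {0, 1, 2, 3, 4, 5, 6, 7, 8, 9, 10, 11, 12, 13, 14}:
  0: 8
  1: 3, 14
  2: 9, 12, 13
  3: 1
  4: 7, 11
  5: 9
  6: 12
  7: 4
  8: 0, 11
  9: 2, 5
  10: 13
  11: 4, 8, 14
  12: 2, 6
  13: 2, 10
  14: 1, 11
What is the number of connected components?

2

Component: {2, 5, 6, 9, 10, 12, 13}
Component: {0, 1, 3, 4, 7, 8, 11, 14}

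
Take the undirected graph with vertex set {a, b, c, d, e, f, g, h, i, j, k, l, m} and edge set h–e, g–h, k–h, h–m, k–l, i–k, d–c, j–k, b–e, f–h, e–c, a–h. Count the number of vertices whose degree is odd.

Degrees: a:1, b:1, c:2, d:1, e:3, f:1, g:1, h:6, i:1, j:1, k:4, l:1, m:1
Odd-degree vertices: a, b, d, e, f, g, i, j, l, m.

10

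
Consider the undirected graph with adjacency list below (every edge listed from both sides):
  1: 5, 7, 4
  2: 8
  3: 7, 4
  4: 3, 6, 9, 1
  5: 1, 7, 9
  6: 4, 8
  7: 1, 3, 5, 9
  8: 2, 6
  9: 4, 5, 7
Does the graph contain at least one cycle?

Yes

The graph has 9 vertices, 12 edges, and 1 connected component.
Since 12 > 9 - 1, a cycle must exist; for instance 1-4-9-7-1.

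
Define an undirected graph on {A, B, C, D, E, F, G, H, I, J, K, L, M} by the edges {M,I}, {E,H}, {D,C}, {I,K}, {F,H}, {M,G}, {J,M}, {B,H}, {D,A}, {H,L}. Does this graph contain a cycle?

|V| = 13, |E| = 10, number of components = 3.
A forest on 13 vertices with 3 components has exactly 10 edges, which matches — so no cycle.

No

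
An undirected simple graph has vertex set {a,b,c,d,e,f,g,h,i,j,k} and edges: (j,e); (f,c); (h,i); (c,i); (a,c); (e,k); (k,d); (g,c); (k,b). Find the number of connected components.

Component: {b, d, e, j, k}
Component: {a, c, f, g, h, i}

2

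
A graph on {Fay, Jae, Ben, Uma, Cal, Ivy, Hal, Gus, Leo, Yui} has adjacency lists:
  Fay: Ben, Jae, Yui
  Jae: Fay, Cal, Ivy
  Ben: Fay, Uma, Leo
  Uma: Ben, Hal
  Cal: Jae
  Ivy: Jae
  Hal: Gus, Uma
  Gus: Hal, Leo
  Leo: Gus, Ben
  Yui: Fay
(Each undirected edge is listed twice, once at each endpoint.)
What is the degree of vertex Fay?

Neighbors of Fay: Jae, Ben, Yui.

3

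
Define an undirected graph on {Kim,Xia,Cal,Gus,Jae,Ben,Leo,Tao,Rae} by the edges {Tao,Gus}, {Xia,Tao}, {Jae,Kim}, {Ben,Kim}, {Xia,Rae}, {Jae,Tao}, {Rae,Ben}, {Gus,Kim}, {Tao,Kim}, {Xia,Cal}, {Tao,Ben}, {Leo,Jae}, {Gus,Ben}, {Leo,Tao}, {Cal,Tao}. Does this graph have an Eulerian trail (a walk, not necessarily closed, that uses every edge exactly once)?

Degrees: Kim:4, Xia:3, Cal:2, Gus:3, Jae:3, Ben:4, Leo:2, Tao:7, Rae:2
Odd-degree vertices: Xia, Gus, Jae, Tao (4 total).
An Eulerian trail requires 0 or 2 odd-degree vertices; here there are 4.

No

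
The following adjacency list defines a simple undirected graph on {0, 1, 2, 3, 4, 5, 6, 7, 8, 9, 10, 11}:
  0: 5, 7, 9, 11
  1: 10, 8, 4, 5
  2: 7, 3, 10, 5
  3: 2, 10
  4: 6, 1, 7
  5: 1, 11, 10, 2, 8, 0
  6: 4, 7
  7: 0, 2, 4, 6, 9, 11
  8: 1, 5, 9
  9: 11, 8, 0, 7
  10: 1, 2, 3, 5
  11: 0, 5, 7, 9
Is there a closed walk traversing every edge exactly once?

No

Degrees: 0:4, 1:4, 2:4, 3:2, 4:3, 5:6, 6:2, 7:6, 8:3, 9:4, 10:4, 11:4
Vertices with odd degree: 4, 8. An Eulerian circuit requires all degrees even.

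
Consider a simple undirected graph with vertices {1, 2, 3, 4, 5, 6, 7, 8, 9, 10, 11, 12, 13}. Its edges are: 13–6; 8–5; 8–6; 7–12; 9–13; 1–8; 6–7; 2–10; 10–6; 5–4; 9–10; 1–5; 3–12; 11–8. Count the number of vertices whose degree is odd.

Degrees: 1:2, 2:1, 3:1, 4:1, 5:3, 6:4, 7:2, 8:4, 9:2, 10:3, 11:1, 12:2, 13:2
Odd-degree vertices: 2, 3, 4, 5, 10, 11.

6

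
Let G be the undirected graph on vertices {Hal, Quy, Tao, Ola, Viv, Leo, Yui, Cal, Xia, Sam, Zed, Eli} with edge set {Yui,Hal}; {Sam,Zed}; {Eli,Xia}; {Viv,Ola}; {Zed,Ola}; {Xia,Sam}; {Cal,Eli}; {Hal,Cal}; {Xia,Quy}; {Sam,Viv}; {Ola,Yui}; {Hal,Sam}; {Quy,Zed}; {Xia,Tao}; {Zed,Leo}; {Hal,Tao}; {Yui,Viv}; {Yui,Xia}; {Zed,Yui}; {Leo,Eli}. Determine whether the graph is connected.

Yes

A breadth-first search from Hal visits Hal, Yui, Tao, Cal, Sam, Xia, Zed, Ola, Viv, Eli, Quy, Leo — all 12 vertices — so the graph is connected.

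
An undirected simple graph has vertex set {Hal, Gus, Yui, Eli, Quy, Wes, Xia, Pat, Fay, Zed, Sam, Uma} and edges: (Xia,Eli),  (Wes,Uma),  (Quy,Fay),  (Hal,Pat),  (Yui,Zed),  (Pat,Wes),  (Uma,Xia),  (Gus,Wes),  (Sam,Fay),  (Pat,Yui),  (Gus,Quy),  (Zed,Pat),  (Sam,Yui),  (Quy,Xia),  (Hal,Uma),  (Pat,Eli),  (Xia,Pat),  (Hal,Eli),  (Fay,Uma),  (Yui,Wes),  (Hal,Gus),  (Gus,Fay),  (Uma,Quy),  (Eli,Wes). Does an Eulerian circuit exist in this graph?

No

Degrees: Hal:4, Gus:4, Yui:4, Eli:4, Quy:4, Wes:5, Xia:4, Pat:6, Fay:4, Zed:2, Sam:2, Uma:5
Wes, Uma have odd degree; an Eulerian circuit needs every degree to be even, so none exists.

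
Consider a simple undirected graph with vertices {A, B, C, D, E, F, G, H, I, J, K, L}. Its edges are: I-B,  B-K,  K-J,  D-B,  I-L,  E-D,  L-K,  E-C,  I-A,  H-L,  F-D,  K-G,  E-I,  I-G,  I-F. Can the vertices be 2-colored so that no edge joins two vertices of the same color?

Yes

A valid 2-coloring puts {C, D, H, I, K} on one side and {A, B, E, F, G, J, L} on the other; every edge crosses between the two sides.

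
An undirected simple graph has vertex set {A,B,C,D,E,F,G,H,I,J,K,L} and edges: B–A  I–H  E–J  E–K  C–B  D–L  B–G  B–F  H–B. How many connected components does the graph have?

3

Component: {D, L}
Component: {E, J, K}
Component: {A, B, C, F, G, H, I}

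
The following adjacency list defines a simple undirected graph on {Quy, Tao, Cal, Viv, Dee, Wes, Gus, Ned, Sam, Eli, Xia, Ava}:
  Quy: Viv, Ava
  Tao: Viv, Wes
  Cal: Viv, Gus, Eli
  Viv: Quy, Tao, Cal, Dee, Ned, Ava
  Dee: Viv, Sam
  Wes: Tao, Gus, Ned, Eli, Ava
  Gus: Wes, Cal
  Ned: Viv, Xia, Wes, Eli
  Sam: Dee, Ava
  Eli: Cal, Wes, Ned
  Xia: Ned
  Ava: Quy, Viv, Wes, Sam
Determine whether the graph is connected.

Yes

Starting from Quy and exploring outward reaches every vertex (Quy, Viv, Ava, Ned, Cal, Dee, Tao, Sam, Wes, Xia, Eli, Gus); the graph is connected.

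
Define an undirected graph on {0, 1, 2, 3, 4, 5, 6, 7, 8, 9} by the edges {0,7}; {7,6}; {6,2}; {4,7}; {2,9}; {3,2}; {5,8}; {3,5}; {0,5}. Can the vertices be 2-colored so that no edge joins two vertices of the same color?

Yes

Partition the vertices as {1, 2, 5, 7} vs {0, 3, 4, 6, 8, 9}. Each listed edge has one endpoint in each part, so the graph is bipartite.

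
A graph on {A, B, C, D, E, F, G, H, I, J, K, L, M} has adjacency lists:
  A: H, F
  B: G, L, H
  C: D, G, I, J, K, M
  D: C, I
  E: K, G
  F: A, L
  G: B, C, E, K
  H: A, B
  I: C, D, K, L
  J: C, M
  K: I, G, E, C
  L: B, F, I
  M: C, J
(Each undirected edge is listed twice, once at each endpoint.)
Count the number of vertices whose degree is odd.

Degrees: A:2, B:3, C:6, D:2, E:2, F:2, G:4, H:2, I:4, J:2, K:4, L:3, M:2
Odd-degree vertices: B, L.

2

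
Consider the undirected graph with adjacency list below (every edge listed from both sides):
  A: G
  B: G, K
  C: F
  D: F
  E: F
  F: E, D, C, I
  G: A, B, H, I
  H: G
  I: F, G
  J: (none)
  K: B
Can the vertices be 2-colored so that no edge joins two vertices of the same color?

Yes

A valid 2-coloring puts {F, G, J, K} on one side and {A, B, C, D, E, H, I} on the other; every edge crosses between the two sides.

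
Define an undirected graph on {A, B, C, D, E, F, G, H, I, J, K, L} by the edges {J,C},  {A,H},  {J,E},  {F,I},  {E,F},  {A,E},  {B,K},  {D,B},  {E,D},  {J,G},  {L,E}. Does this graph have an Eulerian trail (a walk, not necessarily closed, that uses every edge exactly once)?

Degrees: A:2, B:2, C:1, D:2, E:5, F:2, G:1, H:1, I:1, J:3, K:1, L:1
Odd-degree vertices: C, E, G, H, I, J, K, L (8 total).
An Eulerian trail requires 0 or 2 odd-degree vertices; here there are 8.

No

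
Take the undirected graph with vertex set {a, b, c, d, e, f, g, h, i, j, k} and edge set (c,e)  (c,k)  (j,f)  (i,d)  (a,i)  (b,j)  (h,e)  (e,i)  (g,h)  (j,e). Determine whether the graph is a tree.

|V| = 11, |E| = 10.
Connected and |E| = |V| - 1, which characterizes a tree.

Yes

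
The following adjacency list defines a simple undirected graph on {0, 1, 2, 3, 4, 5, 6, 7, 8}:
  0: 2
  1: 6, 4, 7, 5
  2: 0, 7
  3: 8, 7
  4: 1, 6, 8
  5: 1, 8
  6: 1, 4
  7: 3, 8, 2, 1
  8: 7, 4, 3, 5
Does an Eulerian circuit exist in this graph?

Degrees: 0:1, 1:4, 2:2, 3:2, 4:3, 5:2, 6:2, 7:4, 8:4
Vertices with odd degree: 0, 4. An Eulerian circuit requires all degrees even.

No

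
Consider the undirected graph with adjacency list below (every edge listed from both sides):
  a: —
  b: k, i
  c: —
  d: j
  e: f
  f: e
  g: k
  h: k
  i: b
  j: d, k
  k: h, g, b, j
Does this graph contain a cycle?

|V| = 11, |E| = 7, number of components = 4.
Since 7 = 11 - 4, the graph is a forest and contains no cycle.

No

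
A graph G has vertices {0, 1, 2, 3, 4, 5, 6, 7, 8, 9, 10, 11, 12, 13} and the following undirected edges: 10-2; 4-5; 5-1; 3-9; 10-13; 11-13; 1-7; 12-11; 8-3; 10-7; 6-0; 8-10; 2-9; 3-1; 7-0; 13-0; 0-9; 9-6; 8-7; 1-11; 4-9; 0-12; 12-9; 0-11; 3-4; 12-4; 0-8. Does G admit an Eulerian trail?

Degrees: 0:7, 1:4, 2:2, 3:4, 4:4, 5:2, 6:2, 7:4, 8:4, 9:6, 10:4, 11:4, 12:4, 13:3
Odd-degree vertices: 0, 13 (2 total).
With 2 odd-degree vertices and all edges in one connected piece, an Eulerian trail exists (from 0 to 13).

Yes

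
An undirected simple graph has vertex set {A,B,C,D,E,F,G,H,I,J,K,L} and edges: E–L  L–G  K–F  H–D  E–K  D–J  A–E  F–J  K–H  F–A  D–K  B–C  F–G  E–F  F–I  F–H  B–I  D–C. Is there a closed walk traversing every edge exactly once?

Degrees: A:2, B:2, C:2, D:4, E:4, F:7, G:2, H:3, I:2, J:2, K:4, L:2
F, H have odd degree; an Eulerian circuit needs every degree to be even, so none exists.

No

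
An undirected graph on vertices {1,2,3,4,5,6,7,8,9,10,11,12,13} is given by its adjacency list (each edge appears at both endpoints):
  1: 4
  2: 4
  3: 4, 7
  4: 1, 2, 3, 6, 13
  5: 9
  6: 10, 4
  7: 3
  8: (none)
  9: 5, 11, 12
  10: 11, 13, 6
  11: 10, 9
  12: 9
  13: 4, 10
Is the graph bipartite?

Color {4, 7, 8, 9, 10} black and {1, 2, 3, 5, 6, 11, 12, 13} white. No edge joins two same-colored vertices, so the graph is bipartite.

Yes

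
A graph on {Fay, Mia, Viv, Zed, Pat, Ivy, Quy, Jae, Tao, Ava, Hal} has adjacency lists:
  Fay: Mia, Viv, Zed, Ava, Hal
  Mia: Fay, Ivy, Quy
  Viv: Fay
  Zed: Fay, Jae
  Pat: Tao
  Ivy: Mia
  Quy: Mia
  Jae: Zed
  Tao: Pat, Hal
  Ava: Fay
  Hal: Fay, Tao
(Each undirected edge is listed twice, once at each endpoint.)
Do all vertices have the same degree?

Degrees: Fay:5, Mia:3, Viv:1, Zed:2, Pat:1, Ivy:1, Quy:1, Jae:1, Tao:2, Ava:1, Hal:2
Degrees are not all equal (e.g. deg(Viv)=1 but deg(Fay)=5); not regular.

No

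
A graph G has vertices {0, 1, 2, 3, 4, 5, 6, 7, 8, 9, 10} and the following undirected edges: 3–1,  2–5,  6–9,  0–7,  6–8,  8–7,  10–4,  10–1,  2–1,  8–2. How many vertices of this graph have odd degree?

8

Degrees: 0:1, 1:3, 2:3, 3:1, 4:1, 5:1, 6:2, 7:2, 8:3, 9:1, 10:2
Odd-degree vertices: 0, 1, 2, 3, 4, 5, 8, 9.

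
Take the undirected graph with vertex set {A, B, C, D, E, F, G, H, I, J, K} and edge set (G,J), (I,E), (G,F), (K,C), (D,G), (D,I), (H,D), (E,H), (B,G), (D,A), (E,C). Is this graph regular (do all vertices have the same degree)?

No

Degrees: A:1, B:1, C:2, D:4, E:3, F:1, G:4, H:2, I:2, J:1, K:1
Degrees are not all equal (e.g. deg(A)=1 but deg(D)=4); not regular.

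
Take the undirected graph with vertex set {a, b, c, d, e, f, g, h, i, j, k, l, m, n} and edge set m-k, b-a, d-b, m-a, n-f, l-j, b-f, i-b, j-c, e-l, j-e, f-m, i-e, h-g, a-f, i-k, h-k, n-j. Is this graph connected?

Yes

Starting from a and exploring outward reaches every vertex (a, m, b, f, k, i, d, n, h, e, j, g, l, c); the graph is connected.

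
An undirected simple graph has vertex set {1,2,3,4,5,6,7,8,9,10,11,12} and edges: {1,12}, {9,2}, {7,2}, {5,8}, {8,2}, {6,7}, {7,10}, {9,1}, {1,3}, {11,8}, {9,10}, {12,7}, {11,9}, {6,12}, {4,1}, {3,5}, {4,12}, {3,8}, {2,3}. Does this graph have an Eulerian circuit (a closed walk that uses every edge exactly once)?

Yes

Degrees: 1:4, 2:4, 3:4, 4:2, 5:2, 6:2, 7:4, 8:4, 9:4, 10:2, 11:2, 12:4
Every vertex has even degree and the edges form a single connected piece, so an Eulerian circuit exists.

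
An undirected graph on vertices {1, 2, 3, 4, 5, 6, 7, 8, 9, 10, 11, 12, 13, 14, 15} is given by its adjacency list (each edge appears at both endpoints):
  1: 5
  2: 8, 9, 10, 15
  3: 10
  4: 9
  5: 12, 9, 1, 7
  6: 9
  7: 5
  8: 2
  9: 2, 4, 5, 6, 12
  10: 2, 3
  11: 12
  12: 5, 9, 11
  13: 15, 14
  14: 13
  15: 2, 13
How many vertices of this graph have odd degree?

Degrees: 1:1, 2:4, 3:1, 4:1, 5:4, 6:1, 7:1, 8:1, 9:5, 10:2, 11:1, 12:3, 13:2, 14:1, 15:2
Odd-degree vertices: 1, 3, 4, 6, 7, 8, 9, 11, 12, 14.

10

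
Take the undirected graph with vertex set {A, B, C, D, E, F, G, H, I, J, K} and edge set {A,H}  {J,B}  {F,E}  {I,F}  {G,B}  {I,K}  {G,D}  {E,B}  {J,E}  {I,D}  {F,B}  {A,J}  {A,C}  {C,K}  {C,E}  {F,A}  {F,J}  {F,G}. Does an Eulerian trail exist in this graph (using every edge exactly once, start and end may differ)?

Degrees: A:4, B:4, C:3, D:2, E:4, F:6, G:3, H:1, I:3, J:4, K:2
Odd-degree vertices: C, G, H, I (4 total).
An Eulerian trail requires 0 or 2 odd-degree vertices; here there are 4.

No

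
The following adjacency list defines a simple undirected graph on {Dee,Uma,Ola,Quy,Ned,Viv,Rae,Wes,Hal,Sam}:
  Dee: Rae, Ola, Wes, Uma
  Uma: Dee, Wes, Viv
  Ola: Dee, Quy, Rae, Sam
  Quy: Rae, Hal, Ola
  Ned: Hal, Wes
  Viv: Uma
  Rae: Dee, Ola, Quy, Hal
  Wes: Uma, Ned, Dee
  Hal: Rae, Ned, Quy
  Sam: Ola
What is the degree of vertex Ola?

4

Neighbors of Ola: Dee, Quy, Rae, Sam.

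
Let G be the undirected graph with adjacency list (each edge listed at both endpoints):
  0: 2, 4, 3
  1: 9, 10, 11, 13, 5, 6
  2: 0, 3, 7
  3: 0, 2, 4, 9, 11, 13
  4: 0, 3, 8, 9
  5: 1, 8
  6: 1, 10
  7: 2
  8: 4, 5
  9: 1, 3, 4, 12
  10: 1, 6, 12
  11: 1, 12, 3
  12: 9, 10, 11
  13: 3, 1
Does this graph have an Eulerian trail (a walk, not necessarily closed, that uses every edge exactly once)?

Degrees: 0:3, 1:6, 2:3, 3:6, 4:4, 5:2, 6:2, 7:1, 8:2, 9:4, 10:3, 11:3, 12:3, 13:2
Odd-degree vertices: 0, 2, 7, 10, 11, 12 (6 total).
An Eulerian trail requires 0 or 2 odd-degree vertices; here there are 6.

No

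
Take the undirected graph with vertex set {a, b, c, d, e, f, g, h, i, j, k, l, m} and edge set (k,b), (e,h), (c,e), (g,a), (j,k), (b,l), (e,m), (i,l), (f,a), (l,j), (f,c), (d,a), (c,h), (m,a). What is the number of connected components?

Component: {b, i, j, k, l}
Component: {a, c, d, e, f, g, h, m}

2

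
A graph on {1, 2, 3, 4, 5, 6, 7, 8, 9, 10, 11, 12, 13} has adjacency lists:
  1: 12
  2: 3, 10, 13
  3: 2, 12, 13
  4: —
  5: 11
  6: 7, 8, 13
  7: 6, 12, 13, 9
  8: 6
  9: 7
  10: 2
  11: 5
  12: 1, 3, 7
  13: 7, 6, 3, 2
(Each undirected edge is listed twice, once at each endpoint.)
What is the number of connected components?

3

Component: {4}
Component: {5, 11}
Component: {1, 2, 3, 6, 7, 8, 9, 10, 12, 13}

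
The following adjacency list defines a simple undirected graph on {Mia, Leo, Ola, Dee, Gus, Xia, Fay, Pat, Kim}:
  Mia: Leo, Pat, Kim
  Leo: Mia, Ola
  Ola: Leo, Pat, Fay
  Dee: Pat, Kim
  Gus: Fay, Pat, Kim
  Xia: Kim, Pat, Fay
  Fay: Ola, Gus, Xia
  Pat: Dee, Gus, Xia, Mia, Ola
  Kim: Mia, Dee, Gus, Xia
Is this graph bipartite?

Yes

A valid 2-coloring puts {Leo, Fay, Pat, Kim} on one side and {Mia, Ola, Dee, Gus, Xia} on the other; every edge crosses between the two sides.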